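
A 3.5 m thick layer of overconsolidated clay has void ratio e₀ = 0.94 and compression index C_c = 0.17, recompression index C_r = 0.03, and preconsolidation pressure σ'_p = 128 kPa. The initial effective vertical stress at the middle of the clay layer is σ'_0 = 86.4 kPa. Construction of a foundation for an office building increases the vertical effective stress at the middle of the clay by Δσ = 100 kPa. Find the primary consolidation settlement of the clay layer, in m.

S_c ≈ 0.0593 m

Final effective stress: σ'_f = 86.4 + 100 = 186.4 kPa.
σ'_f = 186.4 > σ'_p = 128 kPa, so the stress path crosses the preconsolidation pressure — recompression up to σ'_p, then virgin compression beyond:
S_c = H/(1+e₀)·[C_r·log₁₀(σ'_p/σ'_0) + C_c·log₁₀(σ'_f/σ'_p)]
    = 3.5/1.94 × [0.03×log₁₀(128/86.4) + 0.17×log₁₀(186.4/128)]
    = 1.8041 × [0.0051209 + 0.02775] = 0.0593 m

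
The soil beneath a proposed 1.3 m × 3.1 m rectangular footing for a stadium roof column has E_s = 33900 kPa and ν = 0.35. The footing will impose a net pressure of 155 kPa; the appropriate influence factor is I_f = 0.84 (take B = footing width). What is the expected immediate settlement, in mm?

S_e ≈ 4.38 mm

Immediate (elastic) settlement: S_e = q·B·(1−ν²)/E_s · I_f.
S_e = 155 × 1.3 × (1 − 0.35²) / 33900 × 0.84
    = 155 × 1.3 × 0.8775 / 33900 × 0.84
    = 0.004381 m = 4.381 mm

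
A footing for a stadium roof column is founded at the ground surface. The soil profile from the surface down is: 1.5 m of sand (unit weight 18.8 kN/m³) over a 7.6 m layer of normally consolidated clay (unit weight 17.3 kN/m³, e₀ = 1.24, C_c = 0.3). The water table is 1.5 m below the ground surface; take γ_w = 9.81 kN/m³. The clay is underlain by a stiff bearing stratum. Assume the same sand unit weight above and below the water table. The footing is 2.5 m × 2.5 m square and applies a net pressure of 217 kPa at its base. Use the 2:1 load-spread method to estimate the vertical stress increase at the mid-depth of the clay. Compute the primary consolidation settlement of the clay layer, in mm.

S_c ≈ 147 mm

Mid-depth of clay below the ground surface: z = 1.5 + 7.6/2 = 5.3 m.
Total vertical stress at mid-clay: σ_v = 18.8×1.5 + 17.3×3.8 = 93.94 kPa.
Pore pressure: u = 9.81×(5.3 − 1.5) = 37.278 kPa.
Initial effective stress: σ'_0 = σ_v − u = 93.94 − 37.278 = 56.662 kPa.
Stress increase at mid-clay by the 2:1 spreading method:
Δσ = qBL/((B+z)(L+z)) = 217×2.5×2.5/((2.5+5.3)(2.5+5.3)) = 22.292 kPa
Final effective stress: σ'_f = σ'_0 + Δσ = 56.662 + 22.292 = 78.954 kPa.
Normally consolidated clay, so the full stress increment lies on the virgin compression line:
S_c = C_c·H/(1+e₀)·log₁₀(σ'_f/σ'_0) = 0.3×7.6/(1+1.24)×log₁₀(78.954/56.662)
    = 1.0179 × 0.14408 = 0.1467 m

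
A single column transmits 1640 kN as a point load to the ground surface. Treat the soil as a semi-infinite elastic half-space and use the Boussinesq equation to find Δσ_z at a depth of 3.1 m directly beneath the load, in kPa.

Boussinesq vertical stress below a point load on an elastic half-space:
Δσ_z = 3P/(2πz²) · [1 + (r/z)²]^(−5/2)
r/z = 0/3.1 = 0; [1+(r/z)²]^(−5/2) = 1.
Δσ_z = 3×1640/(2π×3.1²) × 1 = 81.482 × 1 = 81.48 kPa

Δσ_z ≈ 81.5 kPa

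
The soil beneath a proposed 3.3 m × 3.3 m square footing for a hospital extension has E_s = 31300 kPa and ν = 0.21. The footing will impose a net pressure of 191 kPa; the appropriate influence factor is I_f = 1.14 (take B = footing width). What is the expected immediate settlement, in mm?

S_e ≈ 21.9 mm

Immediate (elastic) settlement: S_e = q·B·(1−ν²)/E_s · I_f.
S_e = 191 × 3.3 × (1 − 0.21²) / 31300 × 1.14
    = 191 × 3.3 × 0.9559 / 31300 × 1.14
    = 0.02194 m = 21.94 mm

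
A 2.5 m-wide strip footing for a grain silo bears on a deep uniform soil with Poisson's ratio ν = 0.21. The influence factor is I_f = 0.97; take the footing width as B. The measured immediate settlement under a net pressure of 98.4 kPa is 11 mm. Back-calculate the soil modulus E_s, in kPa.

S_e = q·B·(1−ν²)/E_s · I_f  ⇒  E_s = q·B·(1−ν²)·I_f / S_e.
E_s = 98.4 × 2.5 × 0.9559 × 0.97 / 0.011 = 20740 kPa

E_s ≈ 20700 kPa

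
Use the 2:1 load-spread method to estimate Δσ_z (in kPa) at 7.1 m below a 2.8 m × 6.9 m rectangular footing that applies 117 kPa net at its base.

By the 2:1 method the load spreads at 1 horizontal : 2 vertical, so at depth z the loaded area has grown by z in each plan dimension:
Δσ = qBL/((B+z)(L+z)) = 117×2.8×6.9/((2.8+7.1)(6.9+7.1)) = 16.309 kPa

Δσ_z ≈ 16.3 kPa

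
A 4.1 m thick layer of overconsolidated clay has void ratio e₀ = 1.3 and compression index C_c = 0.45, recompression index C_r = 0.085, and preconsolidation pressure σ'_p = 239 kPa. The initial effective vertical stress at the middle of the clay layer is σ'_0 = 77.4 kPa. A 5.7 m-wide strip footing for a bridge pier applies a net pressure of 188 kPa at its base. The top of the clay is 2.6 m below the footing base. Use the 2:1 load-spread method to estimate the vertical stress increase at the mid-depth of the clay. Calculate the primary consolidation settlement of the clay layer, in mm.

Mid-depth of clay below the footing base: z = 2.6 + 4.1/2 = 4.65 m.
Stress increase at mid-clay by the 2:1 spreading method:
Δσ = qB/(B+z) = 188×5.7/(5.7+4.65) = 103.54 kPa
Final effective stress: σ'_f = 77.4 + 103.54 = 180.94 kPa.
σ'_f = 180.94 ≤ σ'_p = 239 kPa, so the clay remains overconsolidated and only the recompression index applies:
S_c = C_r·H/(1+e₀)·log₁₀(σ'_f/σ'_0) = 0.085×4.1/2.3×log₁₀(180.94/77.4)
    = 0.15152 × 0.36879 = 0.05588 m

S_c ≈ 55.9 mm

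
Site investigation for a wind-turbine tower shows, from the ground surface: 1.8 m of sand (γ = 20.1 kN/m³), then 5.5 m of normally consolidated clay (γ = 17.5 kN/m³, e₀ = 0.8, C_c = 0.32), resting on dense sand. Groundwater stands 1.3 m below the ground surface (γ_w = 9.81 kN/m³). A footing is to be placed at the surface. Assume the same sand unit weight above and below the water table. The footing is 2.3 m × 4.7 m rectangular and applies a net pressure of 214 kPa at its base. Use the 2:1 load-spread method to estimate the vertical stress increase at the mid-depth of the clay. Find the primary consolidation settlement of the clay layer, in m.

Mid-depth of clay below the ground surface: z = 1.8 + 5.5/2 = 4.55 m.
Total vertical stress at mid-clay: σ_v = 20.1×1.8 + 17.5×2.75 = 84.305 kPa.
Pore pressure: u = 9.81×(4.55 − 1.3) = 31.883 kPa.
Initial effective stress: σ'_0 = σ_v − u = 84.305 − 31.883 = 52.422 kPa.
Stress increase at mid-clay by the 2:1 spreading method:
Δσ = qBL/((B+z)(L+z)) = 214×2.3×4.7/((2.3+4.55)(4.7+4.55)) = 36.51 kPa
Final effective stress: σ'_f = σ'_0 + Δσ = 52.422 + 36.51 = 88.932 kPa.
Normally consolidated clay, so the full stress increment lies on the virgin compression line:
S_c = C_c·H/(1+e₀)·log₁₀(σ'_f/σ'_0) = 0.32×5.5/(1+0.8)×log₁₀(88.932/52.422)
    = 0.97778 × 0.22954 = 0.2244 m

S_c ≈ 0.224 m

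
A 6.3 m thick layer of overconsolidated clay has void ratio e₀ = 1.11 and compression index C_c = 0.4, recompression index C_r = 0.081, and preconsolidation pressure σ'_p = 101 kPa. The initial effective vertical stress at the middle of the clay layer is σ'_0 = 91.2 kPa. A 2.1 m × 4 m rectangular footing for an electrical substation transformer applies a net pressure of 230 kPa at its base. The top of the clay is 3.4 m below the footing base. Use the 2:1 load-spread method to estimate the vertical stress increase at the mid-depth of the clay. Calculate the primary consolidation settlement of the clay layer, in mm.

Mid-depth of clay below the footing base: z = 3.4 + 6.3/2 = 6.55 m.
Stress increase at mid-clay by the 2:1 spreading method:
Δσ = qBL/((B+z)(L+z)) = 230×2.1×4/((2.1+6.55)(4+6.55)) = 21.171 kPa
Final effective stress: σ'_f = 91.2 + 21.171 = 112.37 kPa.
σ'_f = 112.37 > σ'_p = 101 kPa, so the stress path crosses the preconsolidation pressure — recompression up to σ'_p, then virgin compression beyond:
S_c = H/(1+e₀)·[C_r·log₁₀(σ'_p/σ'_0) + C_c·log₁₀(σ'_f/σ'_p)]
    = 6.3/2.11 × [0.081×log₁₀(101/91.2) + 0.4×log₁₀(112.37/101)]
    = 2.9858 × [0.0035904 + 0.018532] = 0.06605 m

S_c ≈ 66.1 mm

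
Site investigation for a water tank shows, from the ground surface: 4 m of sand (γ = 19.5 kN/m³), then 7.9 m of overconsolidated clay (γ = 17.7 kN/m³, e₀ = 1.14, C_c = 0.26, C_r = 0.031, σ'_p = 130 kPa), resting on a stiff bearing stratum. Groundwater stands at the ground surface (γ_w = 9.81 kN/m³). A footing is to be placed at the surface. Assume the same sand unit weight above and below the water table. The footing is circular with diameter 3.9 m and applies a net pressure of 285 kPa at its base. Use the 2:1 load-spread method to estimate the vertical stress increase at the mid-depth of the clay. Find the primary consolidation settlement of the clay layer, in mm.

Mid-depth of clay below the ground surface: z = 4 + 7.9/2 = 7.95 m.
Total vertical stress at mid-clay: σ_v = 19.5×4 + 17.7×3.95 = 147.92 kPa.
Pore pressure: u = 9.81×(7.95 − 0) = 77.99 kPa.
Initial effective stress: σ'_0 = σ_v − u = 147.92 − 77.99 = 69.93 kPa.
Stress increase at mid-clay by the 2:1 spreading method:
Δσ ≈ qD²/(D+z)² = 285×3.9²/(3.9+7.95)² = 30.87 kPa
Final effective stress: σ'_f = 69.93 + 30.87 = 100.8 kPa.
σ'_f = 100.8 ≤ σ'_p = 130 kPa, so the clay remains overconsolidated and only the recompression index applies:
S_c = C_r·H/(1+e₀)·log₁₀(σ'_f/σ'_0) = 0.031×7.9/2.14×log₁₀(100.8/69.93)
    = 0.11444 × 0.1588 = 0.01817 m

S_c ≈ 18.2 mm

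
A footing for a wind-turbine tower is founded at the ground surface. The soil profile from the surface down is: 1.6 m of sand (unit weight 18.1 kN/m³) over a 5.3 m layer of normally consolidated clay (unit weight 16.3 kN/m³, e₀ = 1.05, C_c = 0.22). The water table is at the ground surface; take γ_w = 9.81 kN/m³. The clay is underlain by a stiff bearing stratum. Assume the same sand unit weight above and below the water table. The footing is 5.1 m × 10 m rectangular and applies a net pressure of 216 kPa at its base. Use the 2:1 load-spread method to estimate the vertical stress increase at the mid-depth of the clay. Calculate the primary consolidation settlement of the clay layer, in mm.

Mid-depth of clay below the ground surface: z = 1.6 + 5.3/2 = 4.25 m.
Total vertical stress at mid-clay: σ_v = 18.1×1.6 + 16.3×2.65 = 72.155 kPa.
Pore pressure: u = 9.81×(4.25 − 0) = 41.693 kPa.
Initial effective stress: σ'_0 = σ_v − u = 72.155 − 41.693 = 30.462 kPa.
Stress increase at mid-clay by the 2:1 spreading method:
Δσ = qBL/((B+z)(L+z)) = 216×5.1×10/((5.1+4.25)(10+4.25)) = 82.679 kPa
Final effective stress: σ'_f = σ'_0 + Δσ = 30.462 + 82.679 = 113.14 kPa.
Normally consolidated clay, so the full stress increment lies on the virgin compression line:
S_c = C_c·H/(1+e₀)·log₁₀(σ'_f/σ'_0) = 0.22×5.3/(1+1.05)×log₁₀(113.14/30.462)
    = 0.56878 × 0.56986 = 0.3241 m

S_c ≈ 324 mm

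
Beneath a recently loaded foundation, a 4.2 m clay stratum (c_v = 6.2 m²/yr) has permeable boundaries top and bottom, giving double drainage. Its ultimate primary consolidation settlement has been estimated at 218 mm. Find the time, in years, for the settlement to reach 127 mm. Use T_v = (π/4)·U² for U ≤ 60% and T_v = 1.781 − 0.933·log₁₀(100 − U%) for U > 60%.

Drainage path length: H_d = H/2 = 2.1 m (double drainage).
U = S(t)/S_ult = 127/218 = 0.5826.
U ≤ 60%: T_v = (π/4)·U² = (π/4)×0.58257² = 0.26655.
t = T_v·H_d²/c_v = 0.26655×2.1²/6.2 = 0.1896 years.

t ≈ 0.19 years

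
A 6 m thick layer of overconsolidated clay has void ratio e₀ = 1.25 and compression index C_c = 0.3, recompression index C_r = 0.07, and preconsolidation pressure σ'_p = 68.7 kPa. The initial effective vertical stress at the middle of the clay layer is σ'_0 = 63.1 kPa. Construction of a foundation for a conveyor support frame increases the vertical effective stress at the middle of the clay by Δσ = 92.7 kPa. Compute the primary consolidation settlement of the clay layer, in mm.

Final effective stress: σ'_f = 63.1 + 92.7 = 155.8 kPa.
σ'_f = 155.8 > σ'_p = 68.7 kPa, so the stress path crosses the preconsolidation pressure — recompression up to σ'_p, then virgin compression beyond:
S_c = H/(1+e₀)·[C_r·log₁₀(σ'_p/σ'_0) + C_c·log₁₀(σ'_f/σ'_p)]
    = 6/2.25 × [0.07×log₁₀(68.7/63.1) + 0.3×log₁₀(155.8/68.7)]
    = 2.6667 × [0.0025849 + 0.10668] = 0.2914 m

S_c ≈ 291 mm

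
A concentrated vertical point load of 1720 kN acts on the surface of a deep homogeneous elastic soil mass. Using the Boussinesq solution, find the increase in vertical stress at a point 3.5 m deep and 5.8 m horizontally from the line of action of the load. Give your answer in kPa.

Δσ_z ≈ 2.47 kPa

Boussinesq vertical stress below a point load on an elastic half-space:
Δσ_z = 3P/(2πz²) · [1 + (r/z)²]^(−5/2)
r/z = 5.8/3.5 = 1.6571; [1+(r/z)²]^(−5/2) = 0.036817.
Δσ_z = 3×1720/(2π×3.5²) × 0.036817 = 67.04 × 0.036817 = 2.468 kPa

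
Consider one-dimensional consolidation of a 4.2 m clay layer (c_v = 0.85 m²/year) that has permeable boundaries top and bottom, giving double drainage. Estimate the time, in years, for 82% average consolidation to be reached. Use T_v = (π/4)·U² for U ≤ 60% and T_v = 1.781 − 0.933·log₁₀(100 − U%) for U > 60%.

t ≈ 3.16 years

Drainage path length: H_d = H/2 = 2.1 m (double drainage).
U > 60%: T_v = 1.781 − 0.933·log₁₀(100 − 82) = 0.60983.
t = T_v·H_d²/c_v = 0.60983×2.1²/0.85 = 3.164 years.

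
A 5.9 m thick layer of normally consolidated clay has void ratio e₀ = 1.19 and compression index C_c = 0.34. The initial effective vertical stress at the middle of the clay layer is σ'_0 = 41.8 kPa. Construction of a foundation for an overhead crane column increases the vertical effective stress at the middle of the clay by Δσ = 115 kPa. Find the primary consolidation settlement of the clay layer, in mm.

Final effective stress: σ'_f = σ'_0 + Δσ = 41.8 + 115 = 156.8 kPa.
Normally consolidated clay, so the full stress increment lies on the virgin compression line:
S_c = C_c·H/(1+e₀)·log₁₀(σ'_f/σ'_0) = 0.34×5.9/(1+1.19)×log₁₀(156.8/41.8)
    = 0.91598 × 0.57417 = 0.5259 m

S_c ≈ 526 mm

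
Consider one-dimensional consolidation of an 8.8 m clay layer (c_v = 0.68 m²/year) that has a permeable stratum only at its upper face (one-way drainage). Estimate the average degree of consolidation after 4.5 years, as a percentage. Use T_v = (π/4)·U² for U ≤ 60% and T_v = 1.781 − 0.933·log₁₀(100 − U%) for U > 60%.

Drainage path length: H_d = H = 8.8 m (single drainage).
T_v = c_v·t/H_d² = 0.68×4.5/8.8² = 0.039514.
T_v = 0.039514 corresponds to the U ≤ 60% branch:
U = √(4T_v/π) = 0.2243

U ≈ 22.4 %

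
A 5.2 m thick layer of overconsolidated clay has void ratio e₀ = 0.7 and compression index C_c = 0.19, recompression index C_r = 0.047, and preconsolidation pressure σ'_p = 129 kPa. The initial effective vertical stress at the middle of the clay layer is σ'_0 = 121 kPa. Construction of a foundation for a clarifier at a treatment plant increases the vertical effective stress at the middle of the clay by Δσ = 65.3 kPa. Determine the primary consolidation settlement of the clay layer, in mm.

S_c ≈ 96.8 mm

Final effective stress: σ'_f = 121 + 65.3 = 186.3 kPa.
σ'_f = 186.3 > σ'_p = 129 kPa, so the stress path crosses the preconsolidation pressure — recompression up to σ'_p, then virgin compression beyond:
S_c = H/(1+e₀)·[C_r·log₁₀(σ'_p/σ'_0) + C_c·log₁₀(σ'_f/σ'_p)]
    = 5.2/1.7 × [0.047×log₁₀(129/121) + 0.19×log₁₀(186.3/129)]
    = 3.0588 × [0.0013068 + 0.030328] = 0.09676 m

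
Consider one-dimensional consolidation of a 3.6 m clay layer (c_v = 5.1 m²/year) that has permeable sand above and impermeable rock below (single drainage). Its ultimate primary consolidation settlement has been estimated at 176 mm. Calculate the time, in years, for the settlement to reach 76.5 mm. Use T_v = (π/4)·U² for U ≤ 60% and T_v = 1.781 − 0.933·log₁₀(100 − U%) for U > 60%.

t ≈ 0.377 years

Drainage path length: H_d = H = 3.6 m (single drainage).
U = S(t)/S_ult = 76.5/176 = 0.4347.
U ≤ 60%: T_v = (π/4)·U² = (π/4)×0.43466² = 0.14838.
t = T_v·H_d²/c_v = 0.14838×3.6²/5.1 = 0.3771 years.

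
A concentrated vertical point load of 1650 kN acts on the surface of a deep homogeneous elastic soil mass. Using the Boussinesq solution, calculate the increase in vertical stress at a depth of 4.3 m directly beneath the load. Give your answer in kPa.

Δσ_z ≈ 42.6 kPa

Boussinesq vertical stress below a point load on an elastic half-space:
Δσ_z = 3P/(2πz²) · [1 + (r/z)²]^(−5/2)
r/z = 0/4.3 = 0; [1+(r/z)²]^(−5/2) = 1.
Δσ_z = 3×1650/(2π×4.3²) × 1 = 42.608 × 1 = 42.61 kPa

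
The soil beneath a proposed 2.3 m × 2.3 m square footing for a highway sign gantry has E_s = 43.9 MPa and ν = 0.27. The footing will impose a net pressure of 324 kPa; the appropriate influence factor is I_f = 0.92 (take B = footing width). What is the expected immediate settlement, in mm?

Immediate (elastic) settlement: S_e = q·B·(1−ν²)/E_s · I_f.
E_s = 43.9 MPa = 43900 kPa.
S_e = 324 × 2.3 × (1 − 0.27²) / 43900 × 0.92
    = 324 × 2.3 × 0.9271 / 43900 × 0.92
    = 0.01448 m = 14.48 mm

S_e ≈ 14.5 mm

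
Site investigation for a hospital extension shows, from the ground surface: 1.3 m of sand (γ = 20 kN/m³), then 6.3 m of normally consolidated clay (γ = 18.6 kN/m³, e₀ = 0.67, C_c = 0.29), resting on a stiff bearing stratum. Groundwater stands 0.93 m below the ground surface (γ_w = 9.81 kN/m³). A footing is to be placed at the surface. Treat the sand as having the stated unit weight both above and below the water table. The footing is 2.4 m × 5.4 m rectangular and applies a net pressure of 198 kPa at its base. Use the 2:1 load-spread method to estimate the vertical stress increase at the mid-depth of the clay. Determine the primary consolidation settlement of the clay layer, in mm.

S_c ≈ 269 mm

Mid-depth of clay below the ground surface: z = 1.3 + 6.3/2 = 4.45 m.
Total vertical stress at mid-clay: σ_v = 20×1.3 + 18.6×3.15 = 84.59 kPa.
Pore pressure: u = 9.81×(4.45 − 0.93) = 34.531 kPa.
Initial effective stress: σ'_0 = σ_v − u = 84.59 − 34.531 = 50.059 kPa.
Stress increase at mid-clay by the 2:1 spreading method:
Δσ = qBL/((B+z)(L+z)) = 198×2.4×5.4/((2.4+4.45)(5.4+4.45)) = 38.031 kPa
Final effective stress: σ'_f = σ'_0 + Δσ = 50.059 + 38.031 = 88.09 kPa.
Normally consolidated clay, so the full stress increment lies on the virgin compression line:
S_c = C_c·H/(1+e₀)·log₁₀(σ'_f/σ'_0) = 0.29×6.3/(1+0.67)×log₁₀(88.09/50.059)
    = 1.094 × 0.24544 = 0.2685 m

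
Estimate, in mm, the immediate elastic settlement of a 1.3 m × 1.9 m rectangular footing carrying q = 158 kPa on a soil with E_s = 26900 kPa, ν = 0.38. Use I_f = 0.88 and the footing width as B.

S_e ≈ 5.75 mm

Immediate (elastic) settlement: S_e = q·B·(1−ν²)/E_s · I_f.
S_e = 158 × 1.3 × (1 − 0.38²) / 26900 × 0.88
    = 158 × 1.3 × 0.8556 / 26900 × 0.88
    = 0.005749 m = 5.749 mm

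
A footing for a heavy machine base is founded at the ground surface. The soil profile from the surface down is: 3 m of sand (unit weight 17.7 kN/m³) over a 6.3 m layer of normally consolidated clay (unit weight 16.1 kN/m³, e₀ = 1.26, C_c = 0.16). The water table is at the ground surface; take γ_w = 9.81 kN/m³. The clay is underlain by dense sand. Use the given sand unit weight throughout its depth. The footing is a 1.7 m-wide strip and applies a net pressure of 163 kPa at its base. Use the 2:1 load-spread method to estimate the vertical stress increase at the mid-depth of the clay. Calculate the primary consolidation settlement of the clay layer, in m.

Mid-depth of clay below the ground surface: z = 3 + 6.3/2 = 6.15 m.
Total vertical stress at mid-clay: σ_v = 17.7×3 + 16.1×3.15 = 103.81 kPa.
Pore pressure: u = 9.81×(6.15 − 0) = 60.332 kPa.
Initial effective stress: σ'_0 = σ_v − u = 103.81 − 60.332 = 43.478 kPa.
Stress increase at mid-clay by the 2:1 spreading method:
Δσ = qB/(B+z) = 163×1.7/(1.7+6.15) = 35.299 kPa
Final effective stress: σ'_f = σ'_0 + Δσ = 43.478 + 35.299 = 78.777 kPa.
Normally consolidated clay, so the full stress increment lies on the virgin compression line:
S_c = C_c·H/(1+e₀)·log₁₀(σ'_f/σ'_0) = 0.16×6.3/(1+1.26)×log₁₀(78.777/43.478)
    = 0.44602 × 0.25813 = 0.1151 m

S_c ≈ 0.115 m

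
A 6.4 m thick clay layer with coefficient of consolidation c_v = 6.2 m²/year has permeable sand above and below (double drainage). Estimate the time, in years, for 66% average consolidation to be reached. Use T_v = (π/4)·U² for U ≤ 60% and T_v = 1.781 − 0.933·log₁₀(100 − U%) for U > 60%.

t ≈ 0.582 years

Drainage path length: H_d = H/2 = 3.2 m (double drainage).
U > 60%: T_v = 1.781 − 0.933·log₁₀(100 − 66) = 0.35213.
t = T_v·H_d²/c_v = 0.35213×3.2²/6.2 = 0.5816 years.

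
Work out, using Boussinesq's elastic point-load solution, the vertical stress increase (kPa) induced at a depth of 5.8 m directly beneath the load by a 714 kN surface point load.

Δσ_z ≈ 10.1 kPa

Boussinesq vertical stress below a point load on an elastic half-space:
Δσ_z = 3P/(2πz²) · [1 + (r/z)²]^(−5/2)
r/z = 0/5.8 = 0; [1+(r/z)²]^(−5/2) = 1.
Δσ_z = 3×714/(2π×5.8²) × 1 = 10.134 × 1 = 10.13 kPa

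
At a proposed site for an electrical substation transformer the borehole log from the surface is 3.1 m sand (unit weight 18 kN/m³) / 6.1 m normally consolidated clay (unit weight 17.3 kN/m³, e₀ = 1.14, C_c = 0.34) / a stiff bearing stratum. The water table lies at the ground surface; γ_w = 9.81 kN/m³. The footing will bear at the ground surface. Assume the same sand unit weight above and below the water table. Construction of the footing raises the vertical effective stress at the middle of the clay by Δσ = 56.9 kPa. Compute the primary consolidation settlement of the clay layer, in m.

Mid-depth of clay below the ground surface: z = 3.1 + 6.1/2 = 6.15 m.
Total vertical stress at mid-clay: σ_v = 18×3.1 + 17.3×3.05 = 108.56 kPa.
Pore pressure: u = 9.81×(6.15 − 0) = 60.332 kPa.
Initial effective stress: σ'_0 = σ_v − u = 108.56 − 60.332 = 48.228 kPa.
Final effective stress: σ'_f = σ'_0 + Δσ = 48.228 + 56.9 = 105.13 kPa.
Normally consolidated clay, so the full stress increment lies on the virgin compression line:
S_c = C_c·H/(1+e₀)·log₁₀(σ'_f/σ'_0) = 0.34×6.1/(1+1.14)×log₁₀(105.13/48.228)
    = 0.96916 × 0.33843 = 0.328 m

S_c ≈ 0.328 m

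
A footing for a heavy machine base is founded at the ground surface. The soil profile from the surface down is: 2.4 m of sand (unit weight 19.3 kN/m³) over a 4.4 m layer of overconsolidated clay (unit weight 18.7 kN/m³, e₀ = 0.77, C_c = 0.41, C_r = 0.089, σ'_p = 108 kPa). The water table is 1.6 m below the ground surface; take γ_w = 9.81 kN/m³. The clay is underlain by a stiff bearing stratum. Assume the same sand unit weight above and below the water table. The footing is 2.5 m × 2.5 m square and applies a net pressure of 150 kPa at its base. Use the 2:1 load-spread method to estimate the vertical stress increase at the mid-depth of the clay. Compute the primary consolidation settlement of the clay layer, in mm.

S_c ≈ 26.7 mm

Mid-depth of clay below the ground surface: z = 2.4 + 4.4/2 = 4.6 m.
Total vertical stress at mid-clay: σ_v = 19.3×2.4 + 18.7×2.2 = 87.46 kPa.
Pore pressure: u = 9.81×(4.6 − 1.6) = 29.43 kPa.
Initial effective stress: σ'_0 = σ_v − u = 87.46 − 29.43 = 58.03 kPa.
Stress increase at mid-clay by the 2:1 spreading method:
Δσ = qBL/((B+z)(L+z)) = 150×2.5×2.5/((2.5+4.6)(2.5+4.6)) = 18.598 kPa
Final effective stress: σ'_f = 58.03 + 18.598 = 76.628 kPa.
σ'_f = 76.628 ≤ σ'_p = 108 kPa, so the clay remains overconsolidated and only the recompression index applies:
S_c = C_r·H/(1+e₀)·log₁₀(σ'_f/σ'_0) = 0.089×4.4/1.77×log₁₀(76.628/58.03)
    = 0.22125 × 0.12073 = 0.02671 m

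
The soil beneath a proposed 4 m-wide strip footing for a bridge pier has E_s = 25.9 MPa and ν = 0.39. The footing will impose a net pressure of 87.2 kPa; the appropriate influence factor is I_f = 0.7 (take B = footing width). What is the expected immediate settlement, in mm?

Immediate (elastic) settlement: S_e = q·B·(1−ν²)/E_s · I_f.
E_s = 25.9 MPa = 25900 kPa.
S_e = 87.2 × 4 × (1 − 0.39²) / 25900 × 0.7
    = 87.2 × 4 × 0.8479 / 25900 × 0.7
    = 0.007993 m = 7.993 mm

S_e ≈ 7.99 mm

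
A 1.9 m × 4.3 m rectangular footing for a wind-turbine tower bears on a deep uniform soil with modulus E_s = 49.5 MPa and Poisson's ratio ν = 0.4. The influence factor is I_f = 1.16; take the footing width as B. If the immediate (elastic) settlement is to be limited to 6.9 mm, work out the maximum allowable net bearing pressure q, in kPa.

q ≈ 184 kPa

E_s = 49.5 MPa = 49500 kPa.
S_e = q·B·(1−ν²)/E_s · I_f  ⇒  q = S_e·E_s / (B·(1−ν²)·I_f).
q = 0.0069 × 49500 / (1.9 × 0.84 × 1.16) = 184.5 kPa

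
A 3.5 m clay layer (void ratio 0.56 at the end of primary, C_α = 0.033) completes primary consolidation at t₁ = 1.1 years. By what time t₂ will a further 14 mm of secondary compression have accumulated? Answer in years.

S_s = C_α·H/(1+e_p)·log₁₀(t₂/t₁) ⇒ log₁₀(t₂/t₁) = S_s·(1+e_p)/(C_α·H).
log₁₀(t₂/t₁) = 0.014 × (1+0.56) / (0.033×3.5) = 0.1891
t₂ = t₁ × 10^0.1891 = 1.1 × 1.546 = 1.7 years

t₂ ≈ 1.7 years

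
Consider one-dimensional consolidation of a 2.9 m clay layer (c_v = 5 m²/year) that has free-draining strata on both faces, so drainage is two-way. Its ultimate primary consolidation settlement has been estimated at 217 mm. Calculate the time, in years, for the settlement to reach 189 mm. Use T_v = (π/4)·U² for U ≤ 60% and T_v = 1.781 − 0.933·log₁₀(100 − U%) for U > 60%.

t ≈ 0.313 years

Drainage path length: H_d = H/2 = 1.45 m (double drainage).
U = S(t)/S_ult = 189/217 = 0.871.
U > 60%: T_v = 1.781 − 0.933·log₁₀(100 − 87.097) = 0.74472.
t = T_v·H_d²/c_v = 0.74472×1.45²/5 = 0.3132 years.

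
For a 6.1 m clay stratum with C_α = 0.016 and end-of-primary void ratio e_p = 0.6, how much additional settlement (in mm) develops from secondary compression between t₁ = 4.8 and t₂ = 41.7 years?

Secondary compression: S_s = C_α·H/(1+e_p)·log₁₀(t₂/t₁)
S_s = 0.016×6.1/(1+0.6)×log₁₀(41.7/4.8)
    = 0.061 × 0.9389 = 0.05727 m

S_s ≈ 57.3 mm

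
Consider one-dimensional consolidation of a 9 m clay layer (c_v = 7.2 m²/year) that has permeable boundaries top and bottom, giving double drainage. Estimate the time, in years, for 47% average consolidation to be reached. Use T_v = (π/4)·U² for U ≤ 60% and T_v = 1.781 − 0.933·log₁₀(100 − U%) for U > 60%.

t ≈ 0.488 years

Drainage path length: H_d = H/2 = 4.5 m (double drainage).
U ≤ 60%: T_v = (π/4)·U² = (π/4)×0.47² = 0.17349.
t = T_v·H_d²/c_v = 0.17349×4.5²/7.2 = 0.4879 years.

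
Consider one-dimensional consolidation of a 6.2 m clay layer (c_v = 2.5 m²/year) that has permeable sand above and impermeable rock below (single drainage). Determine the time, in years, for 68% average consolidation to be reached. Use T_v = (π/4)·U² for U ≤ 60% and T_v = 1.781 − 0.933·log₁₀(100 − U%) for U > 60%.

t ≈ 5.79 years

Drainage path length: H_d = H = 6.2 m (single drainage).
U > 60%: T_v = 1.781 − 0.933·log₁₀(100 − 68) = 0.3767.
t = T_v·H_d²/c_v = 0.3767×6.2²/2.5 = 5.792 years.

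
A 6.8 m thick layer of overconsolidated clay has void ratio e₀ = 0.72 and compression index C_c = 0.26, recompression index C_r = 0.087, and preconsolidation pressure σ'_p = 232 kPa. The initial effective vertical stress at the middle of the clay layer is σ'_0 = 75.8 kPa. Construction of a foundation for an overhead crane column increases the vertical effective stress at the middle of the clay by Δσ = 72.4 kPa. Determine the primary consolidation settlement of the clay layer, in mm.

S_c ≈ 100 mm

Final effective stress: σ'_f = 75.8 + 72.4 = 148.2 kPa.
σ'_f = 148.2 ≤ σ'_p = 232 kPa, so the clay remains overconsolidated and only the recompression index applies:
S_c = C_r·H/(1+e₀)·log₁₀(σ'_f/σ'_0) = 0.087×6.8/1.72×log₁₀(148.2/75.8)
    = 0.34395 × 0.29118 = 0.1002 m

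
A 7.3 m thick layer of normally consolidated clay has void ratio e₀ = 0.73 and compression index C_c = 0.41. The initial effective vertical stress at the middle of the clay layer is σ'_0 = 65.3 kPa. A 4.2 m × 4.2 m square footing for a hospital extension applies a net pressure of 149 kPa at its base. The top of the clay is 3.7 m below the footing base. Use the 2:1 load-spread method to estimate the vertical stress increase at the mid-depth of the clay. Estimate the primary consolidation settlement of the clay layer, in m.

Mid-depth of clay below the footing base: z = 3.7 + 7.3/2 = 7.35 m.
Stress increase at mid-clay by the 2:1 spreading method:
Δσ = qBL/((B+z)(L+z)) = 149×4.2×4.2/((4.2+7.35)(4.2+7.35)) = 19.702 kPa
Final effective stress: σ'_f = σ'_0 + Δσ = 65.3 + 19.702 = 85.002 kPa.
Normally consolidated clay, so the full stress increment lies on the virgin compression line:
S_c = C_c·H/(1+e₀)·log₁₀(σ'_f/σ'_0) = 0.41×7.3/(1+0.73)×log₁₀(85.002/65.3)
    = 1.7301 × 0.11452 = 0.1981 m

S_c ≈ 0.198 m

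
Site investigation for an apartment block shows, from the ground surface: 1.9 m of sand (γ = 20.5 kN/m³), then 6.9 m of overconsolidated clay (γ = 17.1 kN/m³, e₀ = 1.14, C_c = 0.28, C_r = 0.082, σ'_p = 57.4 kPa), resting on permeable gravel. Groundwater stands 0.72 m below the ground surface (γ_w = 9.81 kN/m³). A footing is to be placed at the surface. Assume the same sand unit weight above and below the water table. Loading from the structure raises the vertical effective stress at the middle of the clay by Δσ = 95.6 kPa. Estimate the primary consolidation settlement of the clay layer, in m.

S_c ≈ 0.382 m

Mid-depth of clay below the ground surface: z = 1.9 + 6.9/2 = 5.35 m.
Total vertical stress at mid-clay: σ_v = 20.5×1.9 + 17.1×3.45 = 97.945 kPa.
Pore pressure: u = 9.81×(5.35 − 0.72) = 45.42 kPa.
Initial effective stress: σ'_0 = σ_v − u = 97.945 − 45.42 = 52.525 kPa.
Final effective stress: σ'_f = 52.525 + 95.6 = 148.12 kPa.
σ'_f = 148.12 > σ'_p = 57.4 kPa, so the stress path crosses the preconsolidation pressure — recompression up to σ'_p, then virgin compression beyond:
S_c = H/(1+e₀)·[C_r·log₁₀(σ'_p/σ'_0) + C_c·log₁₀(σ'_f/σ'_p)]
    = 6.9/2.14 × [0.082×log₁₀(57.4/52.525) + 0.28×log₁₀(148.12/57.4)]
    = 3.2243 × [0.0031608 + 0.11528] = 0.3819 m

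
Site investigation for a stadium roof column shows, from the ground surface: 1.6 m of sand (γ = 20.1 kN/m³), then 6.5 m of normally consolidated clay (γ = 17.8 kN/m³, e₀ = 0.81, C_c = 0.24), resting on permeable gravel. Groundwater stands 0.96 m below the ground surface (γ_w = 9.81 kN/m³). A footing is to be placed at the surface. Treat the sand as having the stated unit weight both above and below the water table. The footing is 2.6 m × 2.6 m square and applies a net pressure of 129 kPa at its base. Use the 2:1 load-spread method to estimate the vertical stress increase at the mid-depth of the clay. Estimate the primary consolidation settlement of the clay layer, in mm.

Mid-depth of clay below the ground surface: z = 1.6 + 6.5/2 = 4.85 m.
Total vertical stress at mid-clay: σ_v = 20.1×1.6 + 17.8×3.25 = 90.01 kPa.
Pore pressure: u = 9.81×(4.85 − 0.96) = 38.161 kPa.
Initial effective stress: σ'_0 = σ_v − u = 90.01 − 38.161 = 51.849 kPa.
Stress increase at mid-clay by the 2:1 spreading method:
Δσ = qBL/((B+z)(L+z)) = 129×2.6×2.6/((2.6+4.85)(2.6+4.85)) = 15.712 kPa
Final effective stress: σ'_f = σ'_0 + Δσ = 51.849 + 15.712 = 67.561 kPa.
Normally consolidated clay, so the full stress increment lies on the virgin compression line:
S_c = C_c·H/(1+e₀)·log₁₀(σ'_f/σ'_0) = 0.24×6.5/(1+0.81)×log₁₀(67.561/51.849)
    = 0.86188 × 0.11496 = 0.09908 m

S_c ≈ 99.1 mm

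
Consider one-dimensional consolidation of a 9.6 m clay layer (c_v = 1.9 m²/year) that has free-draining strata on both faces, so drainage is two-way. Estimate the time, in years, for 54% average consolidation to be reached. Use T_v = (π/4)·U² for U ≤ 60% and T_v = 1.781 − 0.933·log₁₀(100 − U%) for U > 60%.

Drainage path length: H_d = H/2 = 4.8 m (double drainage).
U ≤ 60%: T_v = (π/4)·U² = (π/4)×0.54² = 0.22902.
t = T_v·H_d²/c_v = 0.22902×4.8²/1.9 = 2.777 years.

t ≈ 2.78 years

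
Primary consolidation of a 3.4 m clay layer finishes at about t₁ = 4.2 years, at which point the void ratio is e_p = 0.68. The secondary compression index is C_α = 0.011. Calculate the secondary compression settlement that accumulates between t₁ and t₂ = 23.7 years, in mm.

Secondary compression: S_s = C_α·H/(1+e_p)·log₁₀(t₂/t₁)
S_s = 0.011×3.4/(1+0.68)×log₁₀(23.7/4.2)
    = 0.02226 × 0.7515 = 0.01673 m

S_s ≈ 16.7 mm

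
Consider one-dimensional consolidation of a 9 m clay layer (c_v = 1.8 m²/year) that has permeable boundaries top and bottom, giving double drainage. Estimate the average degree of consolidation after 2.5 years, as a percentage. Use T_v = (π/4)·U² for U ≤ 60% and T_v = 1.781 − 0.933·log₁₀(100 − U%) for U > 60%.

U ≈ 53.2 %

Drainage path length: H_d = H/2 = 4.5 m (double drainage).
T_v = c_v·t/H_d² = 1.8×2.5/4.5² = 0.22222.
T_v = 0.22222 corresponds to the U ≤ 60% branch:
U = √(4T_v/π) = 0.5319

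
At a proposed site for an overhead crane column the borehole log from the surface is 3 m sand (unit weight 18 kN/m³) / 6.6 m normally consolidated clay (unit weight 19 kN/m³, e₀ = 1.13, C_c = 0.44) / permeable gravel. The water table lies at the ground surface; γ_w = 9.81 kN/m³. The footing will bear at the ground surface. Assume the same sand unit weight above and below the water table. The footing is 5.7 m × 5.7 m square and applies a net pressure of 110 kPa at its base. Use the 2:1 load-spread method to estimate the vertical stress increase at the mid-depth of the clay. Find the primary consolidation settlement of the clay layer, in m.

Mid-depth of clay below the ground surface: z = 3 + 6.6/2 = 6.3 m.
Total vertical stress at mid-clay: σ_v = 18×3 + 19×3.3 = 116.7 kPa.
Pore pressure: u = 9.81×(6.3 − 0) = 61.803 kPa.
Initial effective stress: σ'_0 = σ_v − u = 116.7 − 61.803 = 54.897 kPa.
Stress increase at mid-clay by the 2:1 spreading method:
Δσ = qBL/((B+z)(L+z)) = 110×5.7×5.7/((5.7+6.3)(5.7+6.3)) = 24.819 kPa
Final effective stress: σ'_f = σ'_0 + Δσ = 54.897 + 24.819 = 79.716 kPa.
Normally consolidated clay, so the full stress increment lies on the virgin compression line:
S_c = C_c·H/(1+e₀)·log₁₀(σ'_f/σ'_0) = 0.44×6.6/(1+1.13)×log₁₀(79.716/54.897)
    = 1.3634 × 0.162 = 0.2209 m

S_c ≈ 0.221 m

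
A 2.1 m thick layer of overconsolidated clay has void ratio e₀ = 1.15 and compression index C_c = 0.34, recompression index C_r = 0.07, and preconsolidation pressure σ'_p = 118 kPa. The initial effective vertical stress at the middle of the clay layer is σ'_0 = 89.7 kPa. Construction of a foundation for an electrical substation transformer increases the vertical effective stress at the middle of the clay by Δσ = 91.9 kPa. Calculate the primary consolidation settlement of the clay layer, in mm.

S_c ≈ 70.3 mm

Final effective stress: σ'_f = 89.7 + 91.9 = 181.6 kPa.
σ'_f = 181.6 > σ'_p = 118 kPa, so the stress path crosses the preconsolidation pressure — recompression up to σ'_p, then virgin compression beyond:
S_c = H/(1+e₀)·[C_r·log₁₀(σ'_p/σ'_0) + C_c·log₁₀(σ'_f/σ'_p)]
    = 2.1/2.15 × [0.07×log₁₀(118/89.7) + 0.34×log₁₀(181.6/118)]
    = 0.97674 × [0.0083363 + 0.06366] = 0.07032 m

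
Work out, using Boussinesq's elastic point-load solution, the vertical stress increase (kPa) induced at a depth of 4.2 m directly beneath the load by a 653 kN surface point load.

Boussinesq vertical stress below a point load on an elastic half-space:
Δσ_z = 3P/(2πz²) · [1 + (r/z)²]^(−5/2)
r/z = 0/4.2 = 0; [1+(r/z)²]^(−5/2) = 1.
Δσ_z = 3×653/(2π×4.2²) × 1 = 17.675 × 1 = 17.68 kPa

Δσ_z ≈ 17.7 kPa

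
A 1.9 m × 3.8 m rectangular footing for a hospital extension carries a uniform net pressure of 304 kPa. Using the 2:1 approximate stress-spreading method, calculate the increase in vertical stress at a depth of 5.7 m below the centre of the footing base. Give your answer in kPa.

Δσ_z ≈ 30.4 kPa

By the 2:1 method the load spreads at 1 horizontal : 2 vertical, so at depth z the loaded area has grown by z in each plan dimension:
Δσ = qBL/((B+z)(L+z)) = 304×1.9×3.8/((1.9+5.7)(3.8+5.7)) = 30.4 kPa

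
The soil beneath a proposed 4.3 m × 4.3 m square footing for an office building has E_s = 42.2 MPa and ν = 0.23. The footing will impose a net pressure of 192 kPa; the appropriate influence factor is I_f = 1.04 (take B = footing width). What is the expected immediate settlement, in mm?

S_e ≈ 19.3 mm

Immediate (elastic) settlement: S_e = q·B·(1−ν²)/E_s · I_f.
E_s = 42.2 MPa = 42200 kPa.
S_e = 192 × 4.3 × (1 − 0.23²) / 42200 × 1.04
    = 192 × 4.3 × 0.9471 / 42200 × 1.04
    = 0.01927 m = 19.27 mm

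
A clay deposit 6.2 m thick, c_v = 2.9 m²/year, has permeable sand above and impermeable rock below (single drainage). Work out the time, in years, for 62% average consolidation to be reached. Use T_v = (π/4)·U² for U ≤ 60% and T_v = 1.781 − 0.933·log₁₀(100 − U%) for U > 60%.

Drainage path length: H_d = H = 6.2 m (single drainage).
U > 60%: T_v = 1.781 − 0.933·log₁₀(100 − 62) = 0.30706.
t = T_v·H_d²/c_v = 0.30706×6.2²/2.9 = 4.07 years.

t ≈ 4.07 years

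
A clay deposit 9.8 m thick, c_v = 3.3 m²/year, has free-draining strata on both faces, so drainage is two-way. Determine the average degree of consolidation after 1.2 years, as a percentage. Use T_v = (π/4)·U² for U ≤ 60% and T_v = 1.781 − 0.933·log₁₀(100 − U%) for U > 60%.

U ≈ 45.8 %

Drainage path length: H_d = H/2 = 4.9 m (double drainage).
T_v = c_v·t/H_d² = 3.3×1.2/4.9² = 0.16493.
T_v = 0.16493 corresponds to the U ≤ 60% branch:
U = √(4T_v/π) = 0.4583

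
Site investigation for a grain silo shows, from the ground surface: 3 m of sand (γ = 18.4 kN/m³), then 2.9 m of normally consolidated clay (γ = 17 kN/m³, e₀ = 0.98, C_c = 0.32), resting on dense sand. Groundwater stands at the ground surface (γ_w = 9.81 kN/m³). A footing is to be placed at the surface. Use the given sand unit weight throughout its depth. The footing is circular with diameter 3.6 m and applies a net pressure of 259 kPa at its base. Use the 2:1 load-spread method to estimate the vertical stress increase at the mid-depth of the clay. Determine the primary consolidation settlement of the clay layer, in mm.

Mid-depth of clay below the ground surface: z = 3 + 2.9/2 = 4.45 m.
Total vertical stress at mid-clay: σ_v = 18.4×3 + 17×1.45 = 79.85 kPa.
Pore pressure: u = 9.81×(4.45 − 0) = 43.655 kPa.
Initial effective stress: σ'_0 = σ_v − u = 79.85 − 43.655 = 36.195 kPa.
Stress increase at mid-clay by the 2:1 spreading method:
Δσ ≈ qD²/(D+z)² = 259×3.6²/(3.6+4.45)² = 51.798 kPa
Final effective stress: σ'_f = σ'_0 + Δσ = 36.195 + 51.798 = 87.993 kPa.
Normally consolidated clay, so the full stress increment lies on the virgin compression line:
S_c = C_c·H/(1+e₀)·log₁₀(σ'_f/σ'_0) = 0.32×2.9/(1+0.98)×log₁₀(87.993/36.195)
    = 0.46869 × 0.3858 = 0.1808 m

S_c ≈ 181 mm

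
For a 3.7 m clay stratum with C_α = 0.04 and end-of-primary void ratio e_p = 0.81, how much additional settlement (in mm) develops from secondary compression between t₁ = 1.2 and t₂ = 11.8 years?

S_s ≈ 81.2 mm

Secondary compression: S_s = C_α·H/(1+e_p)·log₁₀(t₂/t₁)
S_s = 0.04×3.7/(1+0.81)×log₁₀(11.8/1.2)
    = 0.08177 × 0.9927 = 0.08117 m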